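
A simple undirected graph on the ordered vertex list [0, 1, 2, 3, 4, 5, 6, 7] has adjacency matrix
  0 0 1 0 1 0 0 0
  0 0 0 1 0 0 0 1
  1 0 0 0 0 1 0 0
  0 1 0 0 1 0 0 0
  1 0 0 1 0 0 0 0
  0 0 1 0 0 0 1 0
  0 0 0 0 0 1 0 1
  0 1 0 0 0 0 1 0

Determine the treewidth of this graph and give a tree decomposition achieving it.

The largest bag has 3 vertices, giving width 2; this decomposition certifies tw(G) ≤ 2. For the lower bound, G contains the cycle 0–2–5–6–7–1–3–4–0, so G is not a forest; only forests have treewidth ≤ 1, hence tw(G) ≥ 2. Combining the bounds, tw(G) = 2.

Treewidth 2.
One such decomposition:
Bags: B1 = {0, 2, 5}  B2 = {0, 5, 6}  B3 = {0, 6, 7}  B4 = {0, 1, 7}  B5 = {0, 1, 3}  B6 = {0, 3, 4}
Tree: B1–B2, B2–B3, B3–B4, B4–B5, B5–B6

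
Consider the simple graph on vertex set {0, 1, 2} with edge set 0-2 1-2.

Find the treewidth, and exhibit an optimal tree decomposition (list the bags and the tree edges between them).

Every bag has size at most 2, so the width is 2 − 1 = 1 and tw(G) ≤ 1. G has an edge, so its treewidth is at least 1. Combining the bounds, tw(G) = 1.

Treewidth 1.
One such decomposition:
Bags: B1 = {0, 2}  B2 = {1, 2}
Tree: B1–B2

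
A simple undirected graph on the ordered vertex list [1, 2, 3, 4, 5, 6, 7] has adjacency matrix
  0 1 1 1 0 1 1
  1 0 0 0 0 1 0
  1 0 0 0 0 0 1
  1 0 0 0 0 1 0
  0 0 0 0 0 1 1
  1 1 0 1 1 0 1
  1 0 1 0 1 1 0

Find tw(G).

2

A width-2 tree decomposition is:
Bags: B1 = {1, 2, 6}  B2 = {1, 6, 7}  B3 = {1, 4, 6}  B4 = {1, 3, 7}  B5 = {5, 6, 7}
Tree: B1–B2, B2–B3, B2–B4, B2–B5
Every bag has size at most 3, so the width is 3 − 1 = 2 and tw(G) ≤ 2. For the lower bound, the 3 vertices {1, 3, 7} are pairwise adjacent, and any tree decomposition puts a clique entirely inside one bag — forcing width ≥ 2. The upper and lower bounds meet at 2, so that is the treewidth.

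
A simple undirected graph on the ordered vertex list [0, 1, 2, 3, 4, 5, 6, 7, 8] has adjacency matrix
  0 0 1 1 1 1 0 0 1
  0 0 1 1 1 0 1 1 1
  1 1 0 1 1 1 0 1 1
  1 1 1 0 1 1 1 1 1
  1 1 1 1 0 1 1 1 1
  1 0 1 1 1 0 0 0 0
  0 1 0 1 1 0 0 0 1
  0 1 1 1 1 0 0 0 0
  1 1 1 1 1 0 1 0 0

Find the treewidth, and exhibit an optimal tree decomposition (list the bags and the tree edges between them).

The largest bag has 5 vertices, giving width 4; this decomposition certifies tw(G) ≤ 4. On the other hand G contains the 5-clique {0, 2, 3, 4, 8}. A clique must lie in a single bag of any decomposition, so no decomposition can have width below 4. Hence tw(G) = 4 exactly.

Treewidth 4.
One optimal decomposition is:
Bags: B1 = {1, 2, 3, 4, 8}  B2 = {0, 2, 3, 4, 8}  B3 = {1, 2, 3, 4, 7}  B4 = {1, 3, 4, 6, 8}  B5 = {0, 2, 3, 4, 5}
Tree: B1–B2, B1–B3, B1–B4, B2–B5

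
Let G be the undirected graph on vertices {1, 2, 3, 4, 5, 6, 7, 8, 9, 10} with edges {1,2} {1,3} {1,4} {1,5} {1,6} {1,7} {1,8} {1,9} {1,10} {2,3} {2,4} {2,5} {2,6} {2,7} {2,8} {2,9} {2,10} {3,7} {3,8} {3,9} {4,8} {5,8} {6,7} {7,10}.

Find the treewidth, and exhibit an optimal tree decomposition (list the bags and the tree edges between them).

Treewidth 3.
Bags: B1 = {1, 2, 3, 7}  B2 = {1, 2, 3, 8}  B3 = {1, 2, 3, 9}  B4 = {1, 2, 6, 7}  B5 = {1, 2, 4, 8}  B6 = {1, 2, 7, 10}  B7 = {1, 2, 5, 8}
Tree: B1–B2, B2–B3, B1–B4, B2–B5, B4–B6, B2–B7

Each bag holds 4 vertices, so the decomposition has width 3, which upper-bounds the treewidth. Conversely, {1, 2, 3, 8} is a clique of size 4, and the vertices of any clique must share a bag in every tree decomposition; so some bag has ≥ 4 vertices and tw(G) ≥ 3. Hence tw(G) = 3 exactly.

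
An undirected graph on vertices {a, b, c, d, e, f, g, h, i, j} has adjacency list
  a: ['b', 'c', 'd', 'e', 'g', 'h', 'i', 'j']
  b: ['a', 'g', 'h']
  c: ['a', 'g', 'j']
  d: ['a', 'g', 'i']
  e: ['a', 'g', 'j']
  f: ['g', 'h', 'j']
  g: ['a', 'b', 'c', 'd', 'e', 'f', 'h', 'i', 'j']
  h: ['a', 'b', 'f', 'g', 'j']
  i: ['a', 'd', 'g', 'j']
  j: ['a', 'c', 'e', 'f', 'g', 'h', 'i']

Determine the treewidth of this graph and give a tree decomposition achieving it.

Treewidth 3.
One optimal decomposition is:
Bags: B1 = {a, g, i, j}  B2 = {a, g, h, j}  B3 = {a, b, g, h}  B4 = {f, g, h, j}  B5 = {a, e, g, j}  B6 = {a, c, g, j}  B7 = {a, d, g, i}
Tree: B1–B2, B2–B3, B2–B4, B1–B5, B1–B6, B1–B7

The largest bag has 4 vertices, giving width 3; this decomposition certifies tw(G) ≤ 3. For the lower bound, the 4 vertices {a, d, g, i} are pairwise adjacent, and any tree decomposition puts a clique entirely inside one bag — forcing width ≥ 3. The upper and lower bounds meet at 3, so that is the treewidth.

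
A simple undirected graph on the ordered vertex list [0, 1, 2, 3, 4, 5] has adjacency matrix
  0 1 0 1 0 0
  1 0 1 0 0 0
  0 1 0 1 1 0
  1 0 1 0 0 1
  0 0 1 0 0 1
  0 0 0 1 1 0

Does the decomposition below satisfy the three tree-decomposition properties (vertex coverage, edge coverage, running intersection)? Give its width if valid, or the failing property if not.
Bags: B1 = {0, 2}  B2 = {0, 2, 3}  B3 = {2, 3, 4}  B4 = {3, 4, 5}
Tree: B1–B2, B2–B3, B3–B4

No — vertex 1 appears in no bag.

A tree decomposition must satisfy three properties: every vertex lies in some bag; for every edge, both endpoints lie together in some bag; and for every vertex, the bags containing it form a connected subtree. Here vertex 1 appears in no bag, so the decomposition is invalid.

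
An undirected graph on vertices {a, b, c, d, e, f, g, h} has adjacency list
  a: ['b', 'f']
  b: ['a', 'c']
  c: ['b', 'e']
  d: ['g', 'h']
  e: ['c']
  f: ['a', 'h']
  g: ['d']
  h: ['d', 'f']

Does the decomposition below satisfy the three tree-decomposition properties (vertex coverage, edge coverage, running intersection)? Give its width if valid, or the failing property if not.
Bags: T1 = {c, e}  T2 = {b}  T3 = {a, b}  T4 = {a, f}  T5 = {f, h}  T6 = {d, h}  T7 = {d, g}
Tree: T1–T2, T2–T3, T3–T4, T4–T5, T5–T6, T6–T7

A tree decomposition must satisfy three properties: every vertex lies in some bag; for every edge, both endpoints lie together in some bag; and for every vertex, the bags containing it form a connected subtree. Here edge (c,b) lies in no bag, so the decomposition is invalid.

No — edge (c,b) lies in no bag.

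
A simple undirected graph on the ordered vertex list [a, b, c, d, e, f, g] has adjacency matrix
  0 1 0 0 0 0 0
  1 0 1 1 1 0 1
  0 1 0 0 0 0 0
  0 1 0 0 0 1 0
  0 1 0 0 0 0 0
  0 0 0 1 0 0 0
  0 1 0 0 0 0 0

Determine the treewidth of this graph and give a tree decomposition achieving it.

Treewidth 1.
One optimal decomposition is:
Bags: B1 = {b, c}  B2 = {b, e}  B3 = {b, d}  B4 = {b, g}  B5 = {d, f}  B6 = {a, b}
Tree: B1–B2, B1–B3, B3–B4, B3–B5, B2–B6

Every bag has size at most 2, so the width is 2 − 1 = 1 and tw(G) ≤ 1. Any graph with an edge has treewidth ≥ 1, and G has the edge b–c. The upper and lower bounds meet at 1, so that is the treewidth.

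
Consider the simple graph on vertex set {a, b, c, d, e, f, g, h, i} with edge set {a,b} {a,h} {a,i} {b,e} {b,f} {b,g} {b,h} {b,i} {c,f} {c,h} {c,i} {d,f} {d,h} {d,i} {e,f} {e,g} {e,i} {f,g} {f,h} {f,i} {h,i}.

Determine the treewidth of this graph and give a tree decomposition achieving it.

Treewidth 3.
One optimal decomposition is:
Bags: B1 = {b, e, f, i}  B2 = {b, f, h, i}  B3 = {a, b, h, i}  B4 = {d, f, h, i}  B5 = {b, e, f, g}  B6 = {c, f, h, i}
Tree: B1–B2, B2–B3, B2–B4, B1–B5, B2–B6

The largest bag has 4 vertices, giving width 3; this decomposition certifies tw(G) ≤ 3. On the other hand G contains the 4-clique {a, b, h, i}. A clique must lie in a single bag of any decomposition, so no decomposition can have width below 3. Hence tw(G) = 3 exactly.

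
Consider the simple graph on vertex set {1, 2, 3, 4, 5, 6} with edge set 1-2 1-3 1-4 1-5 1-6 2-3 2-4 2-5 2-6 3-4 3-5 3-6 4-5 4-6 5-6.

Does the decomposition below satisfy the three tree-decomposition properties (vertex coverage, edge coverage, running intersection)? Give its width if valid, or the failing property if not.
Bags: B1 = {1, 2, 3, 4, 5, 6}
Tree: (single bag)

Yes; width 5.

Checking the three conditions: (i) the bags cover all of {1, 2, 3, 4, 5, 6}; (ii) for each edge, some bag contains both endpoints; (iii) the bags containing any fixed vertex form a subtree. All hold, so the decomposition is valid with width 6 − 1 = 5.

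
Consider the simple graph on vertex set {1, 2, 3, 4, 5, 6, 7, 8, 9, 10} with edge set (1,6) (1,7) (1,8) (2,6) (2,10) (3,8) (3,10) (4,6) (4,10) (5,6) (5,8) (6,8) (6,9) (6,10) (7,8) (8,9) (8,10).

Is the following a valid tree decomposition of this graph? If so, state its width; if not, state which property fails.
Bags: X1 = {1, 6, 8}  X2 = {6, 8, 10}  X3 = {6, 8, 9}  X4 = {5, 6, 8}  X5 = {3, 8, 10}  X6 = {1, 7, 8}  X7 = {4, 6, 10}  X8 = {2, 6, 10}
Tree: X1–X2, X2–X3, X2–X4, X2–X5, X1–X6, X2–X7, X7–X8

Yes; width 2.

Checking the three conditions: (i) the bags cover all of {1, 2, 3, 4, 5, 6, 7, 8, 9, 10}; (ii) for each edge, some bag contains both endpoints; (iii) the bags containing any fixed vertex form a subtree. All hold, so the decomposition is valid with width 3 − 1 = 2.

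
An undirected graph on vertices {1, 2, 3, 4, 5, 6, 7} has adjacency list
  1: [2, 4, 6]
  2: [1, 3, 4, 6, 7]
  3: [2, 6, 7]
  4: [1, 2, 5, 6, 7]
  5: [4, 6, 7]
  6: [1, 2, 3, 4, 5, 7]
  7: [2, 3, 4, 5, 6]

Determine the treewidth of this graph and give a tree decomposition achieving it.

Each bag holds 4 vertices, so the decomposition has width 3, which upper-bounds the treewidth. For the lower bound, the 4 vertices {2, 3, 6, 7} are pairwise adjacent, and any tree decomposition puts a clique entirely inside one bag — forcing width ≥ 3. Combining the bounds, tw(G) = 3.

Treewidth 3.
Bags: B1 = {4, 5, 6, 7}  B2 = {2, 4, 6, 7}  B3 = {2, 3, 6, 7}  B4 = {1, 2, 4, 6}
Tree: B1–B2, B2–B3, B2–B4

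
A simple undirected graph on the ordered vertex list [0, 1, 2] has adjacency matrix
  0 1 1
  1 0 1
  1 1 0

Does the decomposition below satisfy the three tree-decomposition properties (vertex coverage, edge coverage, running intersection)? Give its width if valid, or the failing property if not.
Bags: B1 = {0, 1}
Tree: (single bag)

No — vertex 2 appears in no bag.

A tree decomposition must satisfy three properties: every vertex lies in some bag; for every edge, both endpoints lie together in some bag; and for every vertex, the bags containing it form a connected subtree. Here vertex 2 appears in no bag, so the decomposition is invalid.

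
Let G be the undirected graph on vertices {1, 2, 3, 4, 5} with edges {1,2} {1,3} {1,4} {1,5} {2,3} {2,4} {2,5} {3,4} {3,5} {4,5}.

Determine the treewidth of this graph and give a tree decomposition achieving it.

A single bag containing all 5 vertices is trivially a valid decomposition of width 4. Conversely, {1, 2, 3, 4, 5} is a clique of size 5, and the vertices of any clique must share a bag in every tree decomposition; so some bag has ≥ 5 vertices and tw(G) ≥ 4. Combining the bounds, tw(G) = 4.

Treewidth 4.
Bags: B1 = {1, 2, 3, 4, 5}
Tree: (single bag)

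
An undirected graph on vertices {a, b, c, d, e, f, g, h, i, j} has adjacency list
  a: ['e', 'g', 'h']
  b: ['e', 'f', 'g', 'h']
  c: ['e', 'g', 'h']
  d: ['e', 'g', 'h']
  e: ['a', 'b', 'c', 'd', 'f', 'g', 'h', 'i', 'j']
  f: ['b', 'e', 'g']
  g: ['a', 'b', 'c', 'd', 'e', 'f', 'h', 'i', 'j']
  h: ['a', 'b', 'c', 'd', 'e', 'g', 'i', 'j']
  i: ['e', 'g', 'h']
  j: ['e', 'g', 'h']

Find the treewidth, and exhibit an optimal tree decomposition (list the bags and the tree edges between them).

Each bag holds 4 vertices, so the decomposition has width 3, which upper-bounds the treewidth. On the other hand G contains the 4-clique {d, e, g, h}. A clique must lie in a single bag of any decomposition, so no decomposition can have width below 3. Therefore the treewidth is 3.

Treewidth 3.
One such decomposition:
Bags: B1 = {e, g, h, i}  B2 = {e, g, h, j}  B3 = {a, e, g, h}  B4 = {c, e, g, h}  B5 = {b, e, g, h}  B6 = {d, e, g, h}  B7 = {b, e, f, g}
Tree: B1–B2, B2–B3, B2–B4, B2–B5, B2–B6, B5–B7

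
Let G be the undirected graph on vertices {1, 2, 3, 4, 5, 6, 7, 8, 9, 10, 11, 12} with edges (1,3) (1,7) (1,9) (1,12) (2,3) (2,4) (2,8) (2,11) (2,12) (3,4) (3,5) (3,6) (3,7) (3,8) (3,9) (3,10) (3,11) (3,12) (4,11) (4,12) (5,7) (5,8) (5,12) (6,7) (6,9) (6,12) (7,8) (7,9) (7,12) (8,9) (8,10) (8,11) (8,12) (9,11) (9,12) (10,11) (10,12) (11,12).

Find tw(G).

A width-4 tree decomposition is:
Bags: B1 = {3, 7, 8, 9, 12}  B2 = {3, 6, 7, 9, 12}  B3 = {1, 3, 7, 9, 12}  B4 = {3, 8, 9, 11, 12}  B5 = {2, 3, 8, 11, 12}  B6 = {3, 8, 10, 11, 12}  B7 = {3, 5, 7, 8, 12}  B8 = {2, 3, 4, 11, 12}
Tree: B1–B2, B1–B3, B1–B4, B4–B5, B5–B6, B1–B7, B5–B8
Each bag holds 5 vertices, so the decomposition has width 4, which upper-bounds the treewidth. For the lower bound, the 5 vertices {3, 8, 9, 11, 12} are pairwise adjacent, and any tree decomposition puts a clique entirely inside one bag — forcing width ≥ 4. Therefore the treewidth is 4.

4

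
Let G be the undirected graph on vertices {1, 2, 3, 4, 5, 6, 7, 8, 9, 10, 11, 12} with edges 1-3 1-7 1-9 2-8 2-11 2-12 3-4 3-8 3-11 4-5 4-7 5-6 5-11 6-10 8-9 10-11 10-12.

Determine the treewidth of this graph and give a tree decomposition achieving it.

The largest bag has 4 vertices, giving width 3; this decomposition certifies tw(G) ≤ 3. For the lower bound: the 4 vertex sets {1,7,9}, {4}, {3}, {2,5,8,11} are disjoint, each induces a connected subgraph, and every pair is joined by at least one edge of G. Contracting each set to a single vertex therefore yields K_{4} as a minor, and since treewidth is minor-monotone, tw(G) ≥ tw(K_{4}) = 3. The upper and lower bounds meet at 3, so that is the treewidth.

Treewidth 3.
Bags: B1 = {1, 4, 7, 9}  B2 = {1, 3, 4, 9}  B3 = {3, 4, 8, 9}  B4 = {3, 4, 5, 8}  B5 = {3, 5, 8, 11}  B6 = {2, 5, 8, 11}  B7 = {2, 5, 6, 11}  B8 = {2, 6, 10, 11}  B9 = {2, 6, 10, 12}
Tree: B1–B2, B2–B3, B3–B4, B4–B5, B5–B6, B6–B7, B7–B8, B8–B9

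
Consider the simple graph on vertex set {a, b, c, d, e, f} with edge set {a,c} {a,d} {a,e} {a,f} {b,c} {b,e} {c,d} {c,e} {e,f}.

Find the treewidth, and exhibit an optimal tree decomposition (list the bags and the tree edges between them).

Treewidth 2.
One such decomposition:
Bags: B1 = {b, c, e}  B2 = {a, c, e}  B3 = {a, e, f}  B4 = {a, c, d}
Tree: B1–B2, B2–B3, B2–B4

The largest bag has 3 vertices, giving width 2; this decomposition certifies tw(G) ≤ 2. On the other hand G contains the 3-clique {a, c, d}. A clique must lie in a single bag of any decomposition, so no decomposition can have width below 2. Combining the bounds, tw(G) = 2.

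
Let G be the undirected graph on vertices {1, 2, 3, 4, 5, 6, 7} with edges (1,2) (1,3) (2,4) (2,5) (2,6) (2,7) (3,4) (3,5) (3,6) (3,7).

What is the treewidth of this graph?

A width-2 tree decomposition is:
Bags: B1 = {2, 3, 5}  B2 = {2, 3, 7}  B3 = {2, 3, 4}  B4 = {1, 2, 3}  B5 = {2, 3, 6}
Tree: B1–B2, B2–B3, B3–B4, B4–B5
The largest bag has 3 vertices, giving width 2; this decomposition certifies tw(G) ≤ 2. The edges 3–5–2–7–3 form a cycle, so G is not a tree and its treewidth is at least 2. Hence tw(G) = 2 exactly.

2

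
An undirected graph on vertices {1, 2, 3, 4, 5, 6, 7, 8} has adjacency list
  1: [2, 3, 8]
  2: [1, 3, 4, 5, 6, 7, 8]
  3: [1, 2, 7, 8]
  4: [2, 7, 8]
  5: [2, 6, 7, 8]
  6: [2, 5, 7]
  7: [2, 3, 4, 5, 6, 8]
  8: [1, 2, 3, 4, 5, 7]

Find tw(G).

A width-3 tree decomposition is:
Bags: B1 = {2, 3, 7, 8}  B2 = {2, 5, 7, 8}  B3 = {2, 5, 6, 7}  B4 = {1, 2, 3, 8}  B5 = {2, 4, 7, 8}
Tree: B1–B2, B2–B3, B1–B4, B1–B5
The largest bag has 4 vertices, giving width 3; this decomposition certifies tw(G) ≤ 3. Conversely, {1, 2, 3, 8} is a clique of size 4, and the vertices of any clique must share a bag in every tree decomposition; so some bag has ≥ 4 vertices and tw(G) ≥ 3. Combining the bounds, tw(G) = 3.

3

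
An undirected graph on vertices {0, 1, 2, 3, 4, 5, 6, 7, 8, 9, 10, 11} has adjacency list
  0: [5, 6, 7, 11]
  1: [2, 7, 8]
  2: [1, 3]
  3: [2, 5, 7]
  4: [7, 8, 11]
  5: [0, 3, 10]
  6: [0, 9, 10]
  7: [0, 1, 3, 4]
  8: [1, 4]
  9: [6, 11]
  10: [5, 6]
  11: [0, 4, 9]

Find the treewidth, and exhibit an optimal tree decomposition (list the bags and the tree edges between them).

The largest bag has 4 vertices, giving width 3; this decomposition certifies tw(G) ≤ 3. For the lower bound: the 4 vertex sets {6,9,10}, {11}, {0}, {3,4,5,7} are disjoint, each induces a connected subgraph, and every pair is joined by at least one edge of G. Contracting each set to a single vertex therefore yields K_{4} as a minor, and since treewidth is minor-monotone, tw(G) ≥ tw(K_{4}) = 3. Combining the bounds, tw(G) = 3.

Treewidth 3.
One optimal decomposition is:
Bags: B1 = {6, 9, 10, 11}  B2 = {0, 6, 10, 11}  B3 = {0, 5, 10, 11}  B4 = {0, 4, 5, 11}  B5 = {0, 4, 5, 7}  B6 = {3, 4, 5, 7}  B7 = {3, 4, 7, 8}  B8 = {1, 3, 7, 8}  B9 = {1, 2, 3, 8}
Tree: B1–B2, B2–B3, B3–B4, B4–B5, B5–B6, B6–B7, B7–B8, B8–B9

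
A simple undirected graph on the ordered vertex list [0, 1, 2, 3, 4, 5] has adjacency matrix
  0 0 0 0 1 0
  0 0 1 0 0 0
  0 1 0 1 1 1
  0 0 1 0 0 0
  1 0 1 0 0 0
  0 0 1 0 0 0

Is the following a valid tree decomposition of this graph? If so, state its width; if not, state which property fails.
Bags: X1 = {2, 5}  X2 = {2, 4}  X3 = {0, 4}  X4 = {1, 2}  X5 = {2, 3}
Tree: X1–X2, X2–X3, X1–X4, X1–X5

Yes; width 1.

Every vertex of G appears in some bag (union = {0, 1, 2, 3, 4, 5}); every edge is covered by a bag; and for each vertex v the set of bags containing v is connected in the bag tree. The decomposition is therefore valid. The largest bag has 2 vertices, so the width is 1.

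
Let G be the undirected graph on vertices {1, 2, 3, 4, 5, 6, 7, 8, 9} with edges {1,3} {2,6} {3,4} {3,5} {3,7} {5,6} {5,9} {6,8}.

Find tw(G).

1

A width-1 tree decomposition is:
Bags: B1 = {2, 6}  B2 = {5, 6}  B3 = {5, 9}  B4 = {3, 5}  B5 = {3, 4}  B6 = {6, 8}  B7 = {1, 3}  B8 = {3, 7}
Tree: B1–B2, B2–B3, B3–B4, B4–B5, B1–B6, B4–B7, B4–B8
Each bag holds 2 vertices, so the decomposition has width 1, which upper-bounds the treewidth. Since G has at least one edge (e.g. 2–6), it is not an edgeless graph, so tw(G) ≥ 1. The upper and lower bounds meet at 1, so that is the treewidth.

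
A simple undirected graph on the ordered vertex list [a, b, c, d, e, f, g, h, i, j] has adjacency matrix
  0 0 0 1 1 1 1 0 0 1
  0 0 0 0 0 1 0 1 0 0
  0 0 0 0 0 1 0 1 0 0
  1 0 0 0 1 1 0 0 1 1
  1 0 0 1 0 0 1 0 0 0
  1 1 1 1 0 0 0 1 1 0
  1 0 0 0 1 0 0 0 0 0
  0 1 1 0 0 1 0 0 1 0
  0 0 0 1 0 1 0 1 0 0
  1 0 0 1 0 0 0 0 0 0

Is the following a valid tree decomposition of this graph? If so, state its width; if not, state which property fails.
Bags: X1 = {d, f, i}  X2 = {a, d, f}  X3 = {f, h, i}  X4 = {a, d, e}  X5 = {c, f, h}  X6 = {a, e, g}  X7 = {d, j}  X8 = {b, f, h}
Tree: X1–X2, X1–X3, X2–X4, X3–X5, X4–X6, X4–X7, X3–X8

No — edge (a,j) lies in no bag.

A tree decomposition must satisfy three properties: every vertex lies in some bag; for every edge, both endpoints lie together in some bag; and for every vertex, the bags containing it form a connected subtree. Here edge (a,j) lies in no bag, so the decomposition is invalid.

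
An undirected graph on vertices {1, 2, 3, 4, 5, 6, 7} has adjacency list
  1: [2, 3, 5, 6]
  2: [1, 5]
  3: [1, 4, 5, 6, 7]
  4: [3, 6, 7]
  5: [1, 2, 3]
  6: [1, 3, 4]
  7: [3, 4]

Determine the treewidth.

2

A width-2 tree decomposition is:
Bags: B1 = {3, 4, 6}  B2 = {1, 3, 6}  B3 = {1, 3, 5}  B4 = {1, 2, 5}  B5 = {3, 4, 7}
Tree: B1–B2, B2–B3, B3–B4, B1–B5
Every bag has size at most 3, so the width is 3 − 1 = 2 and tw(G) ≤ 2. On the other hand G contains the 3-clique {1, 2, 5}. A clique must lie in a single bag of any decomposition, so no decomposition can have width below 2. The upper and lower bounds meet at 2, so that is the treewidth.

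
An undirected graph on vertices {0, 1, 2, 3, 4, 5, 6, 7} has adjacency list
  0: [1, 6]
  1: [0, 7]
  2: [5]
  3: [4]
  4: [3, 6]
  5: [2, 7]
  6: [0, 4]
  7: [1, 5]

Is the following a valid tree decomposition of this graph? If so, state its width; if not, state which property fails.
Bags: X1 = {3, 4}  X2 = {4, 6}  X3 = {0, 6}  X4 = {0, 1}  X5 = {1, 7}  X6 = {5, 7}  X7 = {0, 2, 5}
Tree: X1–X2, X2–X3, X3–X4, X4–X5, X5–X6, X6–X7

No — bags containing vertex 0 are not connected in the tree.

A tree decomposition must satisfy three properties: every vertex lies in some bag; for every edge, both endpoints lie together in some bag; and for every vertex, the bags containing it form a connected subtree. Here bags containing vertex 0 are not connected in the tree, so the decomposition is invalid.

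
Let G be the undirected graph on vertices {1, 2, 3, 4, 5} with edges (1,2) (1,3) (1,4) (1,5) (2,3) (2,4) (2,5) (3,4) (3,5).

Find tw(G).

3

A width-3 tree decomposition is:
Bags: B1 = {1, 2, 3, 5}  B2 = {1, 2, 3, 4}
Tree: B1–B2
Every bag has size at most 4, so the width is 4 − 1 = 3 and tw(G) ≤ 3. On the other hand G contains the 4-clique {1, 2, 3, 4}. A clique must lie in a single bag of any decomposition, so no decomposition can have width below 3. The upper and lower bounds meet at 3, so that is the treewidth.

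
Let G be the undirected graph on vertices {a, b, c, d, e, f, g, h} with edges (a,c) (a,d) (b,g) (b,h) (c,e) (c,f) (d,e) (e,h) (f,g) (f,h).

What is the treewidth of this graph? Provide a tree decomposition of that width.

Treewidth 2.
One optimal decomposition is:
Bags: B1 = {a, c, d}  B2 = {c, d, e}  B3 = {c, e, f}  B4 = {e, f, h}  B5 = {f, g, h}  B6 = {b, g, h}
Tree: B1–B2, B2–B3, B3–B4, B4–B5, B5–B6

The largest bag has 3 vertices, giving width 2; this decomposition certifies tw(G) ≤ 2. Since a–d–e–c–a is a cycle in G, G is not acyclic. Forests are exactly the graphs of treewidth ≤ 1, so tw(G) ≥ 2. Therefore the treewidth is 2.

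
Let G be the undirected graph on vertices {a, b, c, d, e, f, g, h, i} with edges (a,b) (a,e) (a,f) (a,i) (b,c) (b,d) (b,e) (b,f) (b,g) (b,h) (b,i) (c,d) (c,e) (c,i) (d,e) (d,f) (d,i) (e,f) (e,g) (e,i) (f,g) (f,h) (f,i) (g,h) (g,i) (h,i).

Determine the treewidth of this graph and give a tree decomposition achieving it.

Treewidth 4.
One such decomposition:
Bags: B1 = {b, d, e, f, i}  B2 = {b, c, d, e, i}  B3 = {a, b, e, f, i}  B4 = {b, e, f, g, i}  B5 = {b, f, g, h, i}
Tree: B1–B2, B1–B3, B3–B4, B4–B5

The largest bag has 5 vertices, giving width 4; this decomposition certifies tw(G) ≤ 4. For the lower bound, the 5 vertices {b, c, d, e, i} are pairwise adjacent, and any tree decomposition puts a clique entirely inside one bag — forcing width ≥ 4. The upper and lower bounds meet at 4, so that is the treewidth.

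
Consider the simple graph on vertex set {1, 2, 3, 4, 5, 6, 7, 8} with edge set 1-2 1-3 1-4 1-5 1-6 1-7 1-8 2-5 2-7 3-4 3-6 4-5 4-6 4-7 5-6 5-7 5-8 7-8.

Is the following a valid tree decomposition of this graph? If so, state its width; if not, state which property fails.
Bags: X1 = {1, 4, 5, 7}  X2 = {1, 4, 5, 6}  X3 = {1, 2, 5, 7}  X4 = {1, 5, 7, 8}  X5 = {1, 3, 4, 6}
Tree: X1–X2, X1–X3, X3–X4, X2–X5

Vertex coverage: the bags together contain {1, 2, 3, 4, 5, 6, 7, 8}, the full vertex set. Edge coverage: each edge of G has both endpoints in at least one bag. Running intersection: for every vertex, the bags containing it form a connected subtree. All three properties hold, so this is a valid tree decomposition of width max|bag| − 1 = 3, and hence tw(G) ≤ 3.

Yes; width 3.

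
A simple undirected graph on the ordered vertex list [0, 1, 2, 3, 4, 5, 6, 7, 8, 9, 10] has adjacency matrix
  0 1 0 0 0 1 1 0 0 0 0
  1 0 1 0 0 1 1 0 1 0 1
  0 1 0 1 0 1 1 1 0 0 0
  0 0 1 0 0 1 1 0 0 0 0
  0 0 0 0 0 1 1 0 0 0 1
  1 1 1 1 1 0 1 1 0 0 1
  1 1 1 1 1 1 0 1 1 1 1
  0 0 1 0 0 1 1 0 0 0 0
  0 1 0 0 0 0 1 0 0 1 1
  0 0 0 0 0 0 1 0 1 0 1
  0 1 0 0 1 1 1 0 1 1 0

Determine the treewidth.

A width-3 tree decomposition is:
Bags: B1 = {1, 5, 6, 10}  B2 = {1, 6, 8, 10}  B3 = {1, 2, 5, 6}  B4 = {2, 5, 6, 7}  B5 = {0, 1, 5, 6}  B6 = {4, 5, 6, 10}  B7 = {2, 3, 5, 6}  B8 = {6, 8, 9, 10}
Tree: B1–B2, B1–B3, B3–B4, B3–B5, B1–B6, B4–B7, B2–B8
Every bag has size at most 4, so the width is 4 − 1 = 3 and tw(G) ≤ 3. For the lower bound, the 4 vertices {1, 6, 8, 10} are pairwise adjacent, and any tree decomposition puts a clique entirely inside one bag — forcing width ≥ 3. Combining the bounds, tw(G) = 3.

3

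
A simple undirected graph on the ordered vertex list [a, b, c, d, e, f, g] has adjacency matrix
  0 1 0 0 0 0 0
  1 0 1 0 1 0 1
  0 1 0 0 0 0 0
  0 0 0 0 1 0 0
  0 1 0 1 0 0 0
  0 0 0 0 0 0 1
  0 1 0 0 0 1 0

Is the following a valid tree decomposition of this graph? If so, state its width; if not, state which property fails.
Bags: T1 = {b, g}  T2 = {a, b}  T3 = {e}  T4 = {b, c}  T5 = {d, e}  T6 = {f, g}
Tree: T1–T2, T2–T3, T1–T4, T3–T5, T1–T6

No — edge (b,e) lies in no bag.

A tree decomposition must satisfy three properties: every vertex lies in some bag; for every edge, both endpoints lie together in some bag; and for every vertex, the bags containing it form a connected subtree. Here edge (b,e) lies in no bag, so the decomposition is invalid.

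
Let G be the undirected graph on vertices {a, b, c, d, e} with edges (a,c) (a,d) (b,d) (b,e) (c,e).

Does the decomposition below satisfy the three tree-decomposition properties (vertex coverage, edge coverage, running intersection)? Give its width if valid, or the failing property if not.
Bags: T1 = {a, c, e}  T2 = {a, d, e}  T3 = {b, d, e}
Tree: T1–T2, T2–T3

Vertex coverage: the bags together contain {a, b, c, d, e}, the full vertex set. Edge coverage: each edge of G has both endpoints in at least one bag. Running intersection: for every vertex, the bags containing it form a connected subtree. All three properties hold, so this is a valid tree decomposition of width max|bag| − 1 = 2, and hence tw(G) ≤ 2.

Yes; width 2.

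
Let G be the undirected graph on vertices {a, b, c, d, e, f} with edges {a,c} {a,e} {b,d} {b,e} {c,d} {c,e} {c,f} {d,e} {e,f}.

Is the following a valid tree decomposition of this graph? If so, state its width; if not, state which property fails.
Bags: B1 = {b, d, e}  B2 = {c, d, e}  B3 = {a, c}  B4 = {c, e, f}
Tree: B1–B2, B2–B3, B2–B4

A tree decomposition must satisfy three properties: every vertex lies in some bag; for every edge, both endpoints lie together in some bag; and for every vertex, the bags containing it form a connected subtree. Here edge (e,a) lies in no bag, so the decomposition is invalid.

No — edge (e,a) lies in no bag.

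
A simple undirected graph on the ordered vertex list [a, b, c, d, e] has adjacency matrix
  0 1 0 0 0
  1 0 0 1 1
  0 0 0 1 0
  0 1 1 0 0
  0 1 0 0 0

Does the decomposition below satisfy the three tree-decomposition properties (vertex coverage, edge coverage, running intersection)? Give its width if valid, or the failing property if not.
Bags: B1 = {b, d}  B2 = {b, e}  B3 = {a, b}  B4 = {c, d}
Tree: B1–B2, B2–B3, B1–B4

Checking the three conditions: (i) the bags cover all of {a, b, c, d, e}; (ii) for each edge, some bag contains both endpoints; (iii) the bags containing any fixed vertex form a subtree. All hold, so the decomposition is valid with width 2 − 1 = 1.

Yes; width 1.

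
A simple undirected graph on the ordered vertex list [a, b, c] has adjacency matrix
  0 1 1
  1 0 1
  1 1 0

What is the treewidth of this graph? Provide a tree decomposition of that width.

Treewidth 2.
One optimal decomposition is:
Bags: B1 = {a, b, c}
Tree: (single bag)

A single bag containing all 3 vertices is trivially a valid decomposition of width 2. For the lower bound, the 3 vertices {a, b, c} are pairwise adjacent, and any tree decomposition puts a clique entirely inside one bag — forcing width ≥ 2. Hence tw(G) = 2 exactly.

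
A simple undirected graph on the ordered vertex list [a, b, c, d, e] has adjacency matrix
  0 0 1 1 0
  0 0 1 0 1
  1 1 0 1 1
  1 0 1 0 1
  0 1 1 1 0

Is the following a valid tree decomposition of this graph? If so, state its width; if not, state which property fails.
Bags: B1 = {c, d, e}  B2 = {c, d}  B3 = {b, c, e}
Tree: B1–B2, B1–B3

No — vertex a appears in no bag.

A tree decomposition must satisfy three properties: every vertex lies in some bag; for every edge, both endpoints lie together in some bag; and for every vertex, the bags containing it form a connected subtree. Here vertex a appears in no bag, so the decomposition is invalid.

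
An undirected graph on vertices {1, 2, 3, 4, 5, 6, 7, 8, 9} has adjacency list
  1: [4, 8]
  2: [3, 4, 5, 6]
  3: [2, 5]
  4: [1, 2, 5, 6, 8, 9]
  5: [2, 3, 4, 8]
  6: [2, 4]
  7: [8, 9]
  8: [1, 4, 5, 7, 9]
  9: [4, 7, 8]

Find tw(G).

2

A width-2 tree decomposition is:
Bags: B1 = {4, 8, 9}  B2 = {4, 5, 8}  B3 = {1, 4, 8}  B4 = {2, 4, 5}  B5 = {2, 3, 5}  B6 = {2, 4, 6}  B7 = {7, 8, 9}
Tree: B1–B2, B1–B3, B2–B4, B4–B5, B4–B6, B1–B7
Every bag has size at most 3, so the width is 3 − 1 = 2 and tw(G) ≤ 2. For the lower bound, the 3 vertices {2, 3, 5} are pairwise adjacent, and any tree decomposition puts a clique entirely inside one bag — forcing width ≥ 2. Combining the bounds, tw(G) = 2.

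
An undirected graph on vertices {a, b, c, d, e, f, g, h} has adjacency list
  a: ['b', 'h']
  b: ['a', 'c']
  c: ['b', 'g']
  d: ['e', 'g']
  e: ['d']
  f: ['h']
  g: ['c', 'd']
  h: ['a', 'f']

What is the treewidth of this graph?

1

A width-1 tree decomposition is:
Bags: B1 = {d, e}  B2 = {d, g}  B3 = {c, g}  B4 = {b, c}  B5 = {a, b}  B6 = {a, h}  B7 = {f, h}
Tree: B1–B2, B2–B3, B3–B4, B4–B5, B5–B6, B6–B7
Every bag has size at most 2, so the width is 2 − 1 = 1 and tw(G) ≤ 1. Any graph with an edge has treewidth ≥ 1, and G has the edge e–d. The upper and lower bounds meet at 1, so that is the treewidth.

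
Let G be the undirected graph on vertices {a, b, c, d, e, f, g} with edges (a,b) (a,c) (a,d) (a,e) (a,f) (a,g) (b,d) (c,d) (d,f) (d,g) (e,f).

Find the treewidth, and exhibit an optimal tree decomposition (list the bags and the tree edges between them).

The largest bag has 3 vertices, giving width 2; this decomposition certifies tw(G) ≤ 2. Conversely, {a, d, g} is a clique of size 3, and the vertices of any clique must share a bag in every tree decomposition; so some bag has ≥ 3 vertices and tw(G) ≥ 2. The upper and lower bounds meet at 2, so that is the treewidth.

Treewidth 2.
One optimal decomposition is:
Bags: B1 = {a, d, f}  B2 = {a, b, d}  B3 = {a, c, d}  B4 = {a, e, f}  B5 = {a, d, g}
Tree: B1–B2, B1–B3, B1–B4, B2–B5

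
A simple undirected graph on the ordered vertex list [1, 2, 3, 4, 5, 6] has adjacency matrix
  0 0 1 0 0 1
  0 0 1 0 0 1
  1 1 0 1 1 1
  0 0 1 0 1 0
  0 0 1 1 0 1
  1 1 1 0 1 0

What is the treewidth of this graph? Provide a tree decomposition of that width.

Each bag holds 3 vertices, so the decomposition has width 2, which upper-bounds the treewidth. On the other hand G contains the 3-clique {3, 4, 5}. A clique must lie in a single bag of any decomposition, so no decomposition can have width below 2. Therefore the treewidth is 2.

Treewidth 2.
One optimal decomposition is:
Bags: B1 = {3, 4, 5}  B2 = {3, 5, 6}  B3 = {1, 3, 6}  B4 = {2, 3, 6}
Tree: B1–B2, B2–B3, B3–B4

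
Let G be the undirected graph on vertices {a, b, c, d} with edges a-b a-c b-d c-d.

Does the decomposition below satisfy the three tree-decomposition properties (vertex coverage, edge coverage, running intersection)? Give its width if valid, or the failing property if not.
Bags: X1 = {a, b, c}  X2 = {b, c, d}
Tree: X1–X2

Checking the three conditions: (i) the bags cover all of {a, b, c, d}; (ii) for each edge, some bag contains both endpoints; (iii) the bags containing any fixed vertex form a subtree. All hold, so the decomposition is valid with width 3 − 1 = 2.

Yes; width 2.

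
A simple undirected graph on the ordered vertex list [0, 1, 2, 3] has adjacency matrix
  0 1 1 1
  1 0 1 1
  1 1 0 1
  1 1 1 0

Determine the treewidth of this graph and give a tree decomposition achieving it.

With just one bag of size 4, the width is 4 − 1 = 3, so tw(G) ≤ 3. On the other hand G contains the 4-clique {0, 1, 2, 3}. A clique must lie in a single bag of any decomposition, so no decomposition can have width below 3. Therefore the treewidth is 3.

Treewidth 3.
Bags: B1 = {0, 1, 2, 3}
Tree: (single bag)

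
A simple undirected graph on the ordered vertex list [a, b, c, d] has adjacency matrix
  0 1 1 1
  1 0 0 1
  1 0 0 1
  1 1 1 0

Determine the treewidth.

A width-2 tree decomposition is:
Bags: B1 = {a, b, d}  B2 = {a, c, d}
Tree: B1–B2
Every bag has size at most 3, so the width is 3 − 1 = 2 and tw(G) ≤ 2. Conversely, {a, c, d} is a clique of size 3, and the vertices of any clique must share a bag in every tree decomposition; so some bag has ≥ 3 vertices and tw(G) ≥ 2. Hence tw(G) = 2 exactly.

2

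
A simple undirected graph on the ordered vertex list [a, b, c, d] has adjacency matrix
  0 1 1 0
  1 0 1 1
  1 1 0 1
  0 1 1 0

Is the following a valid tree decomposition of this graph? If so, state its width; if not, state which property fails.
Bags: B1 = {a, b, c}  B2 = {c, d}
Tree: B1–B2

A tree decomposition must satisfy three properties: every vertex lies in some bag; for every edge, both endpoints lie together in some bag; and for every vertex, the bags containing it form a connected subtree. Here edge (b,d) lies in no bag, so the decomposition is invalid.

No — edge (b,d) lies in no bag.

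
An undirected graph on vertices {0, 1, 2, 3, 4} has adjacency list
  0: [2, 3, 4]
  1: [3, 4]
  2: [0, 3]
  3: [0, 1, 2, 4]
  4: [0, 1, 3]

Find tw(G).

2

A width-2 tree decomposition is:
Bags: B1 = {0, 2, 3}  B2 = {0, 3, 4}  B3 = {1, 3, 4}
Tree: B1–B2, B2–B3
The largest bag has 3 vertices, giving width 2; this decomposition certifies tw(G) ≤ 2. On the other hand G contains the 3-clique {0, 2, 3}. A clique must lie in a single bag of any decomposition, so no decomposition can have width below 2. The upper and lower bounds meet at 2, so that is the treewidth.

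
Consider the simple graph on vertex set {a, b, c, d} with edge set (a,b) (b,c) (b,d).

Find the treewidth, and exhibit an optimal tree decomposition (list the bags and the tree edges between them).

Treewidth 1.
One such decomposition:
Bags: B1 = {b, d}  B2 = {b, c}  B3 = {a, b}
Tree: B1–B2, B2–B3

The largest bag has 2 vertices, giving width 1; this decomposition certifies tw(G) ≤ 1. Since G has at least one edge (e.g. b–d), it is not an edgeless graph, so tw(G) ≥ 1. Combining the bounds, tw(G) = 1.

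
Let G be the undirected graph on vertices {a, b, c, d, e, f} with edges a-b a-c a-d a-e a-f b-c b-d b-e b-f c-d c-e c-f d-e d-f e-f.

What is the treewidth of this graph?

5

A width-5 tree decomposition is:
Bags: B1 = {a, b, c, d, e, f}
Tree: (single bag)
With just one bag of size 6, the width is 6 − 1 = 5, so tw(G) ≤ 5. On the other hand G contains the 6-clique {a, b, c, d, e, f}. A clique must lie in a single bag of any decomposition, so no decomposition can have width below 5. Therefore the treewidth is 5.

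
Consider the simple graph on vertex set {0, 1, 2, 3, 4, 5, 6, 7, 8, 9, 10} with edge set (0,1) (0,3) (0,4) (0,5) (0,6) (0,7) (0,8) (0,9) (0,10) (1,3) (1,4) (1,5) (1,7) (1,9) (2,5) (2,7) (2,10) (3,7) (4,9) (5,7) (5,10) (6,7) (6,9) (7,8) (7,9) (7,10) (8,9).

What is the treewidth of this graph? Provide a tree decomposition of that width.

Treewidth 3.
One optimal decomposition is:
Bags: B1 = {0, 6, 7, 9}  B2 = {0, 1, 7, 9}  B3 = {0, 1, 5, 7}  B4 = {0, 7, 8, 9}  B5 = {0, 5, 7, 10}  B6 = {0, 1, 4, 9}  B7 = {2, 5, 7, 10}  B8 = {0, 1, 3, 7}
Tree: B1–B2, B2–B3, B1–B4, B3–B5, B2–B6, B5–B7, B3–B8

Each bag holds 4 vertices, so the decomposition has width 3, which upper-bounds the treewidth. On the other hand G contains the 4-clique {0, 1, 4, 9}. A clique must lie in a single bag of any decomposition, so no decomposition can have width below 3. Therefore the treewidth is 3.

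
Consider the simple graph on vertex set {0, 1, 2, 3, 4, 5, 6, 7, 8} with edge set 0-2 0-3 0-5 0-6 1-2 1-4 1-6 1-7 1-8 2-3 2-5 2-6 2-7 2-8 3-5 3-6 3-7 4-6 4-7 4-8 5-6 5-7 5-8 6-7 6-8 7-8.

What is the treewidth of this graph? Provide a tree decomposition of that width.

The largest bag has 5 vertices, giving width 4; this decomposition certifies tw(G) ≤ 4. For the lower bound, the 5 vertices {1, 2, 6, 7, 8} are pairwise adjacent, and any tree decomposition puts a clique entirely inside one bag — forcing width ≥ 4. The upper and lower bounds meet at 4, so that is the treewidth.

Treewidth 4.
One such decomposition:
Bags: B1 = {2, 3, 5, 6, 7}  B2 = {2, 5, 6, 7, 8}  B3 = {1, 2, 6, 7, 8}  B4 = {0, 2, 3, 5, 6}  B5 = {1, 4, 6, 7, 8}
Tree: B1–B2, B2–B3, B1–B4, B3–B5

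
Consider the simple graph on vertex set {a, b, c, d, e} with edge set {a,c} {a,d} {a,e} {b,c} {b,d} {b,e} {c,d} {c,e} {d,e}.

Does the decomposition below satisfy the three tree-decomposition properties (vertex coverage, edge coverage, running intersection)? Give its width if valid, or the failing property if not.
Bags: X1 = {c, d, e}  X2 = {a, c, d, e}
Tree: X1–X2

No — vertex b appears in no bag.

A tree decomposition must satisfy three properties: every vertex lies in some bag; for every edge, both endpoints lie together in some bag; and for every vertex, the bags containing it form a connected subtree. Here vertex b appears in no bag, so the decomposition is invalid.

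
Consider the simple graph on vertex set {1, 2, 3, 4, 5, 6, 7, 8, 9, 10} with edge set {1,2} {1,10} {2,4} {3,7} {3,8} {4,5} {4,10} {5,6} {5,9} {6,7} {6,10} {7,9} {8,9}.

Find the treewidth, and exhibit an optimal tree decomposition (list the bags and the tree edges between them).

Treewidth 2.
One such decomposition:
Bags: B1 = {1, 2, 4}  B2 = {1, 4, 10}  B3 = {4, 5, 10}  B4 = {5, 6, 10}  B5 = {5, 6, 9}  B6 = {6, 7, 9}  B7 = {7, 8, 9}  B8 = {3, 7, 8}
Tree: B1–B2, B2–B3, B3–B4, B4–B5, B5–B6, B6–B7, B7–B8

The largest bag has 3 vertices, giving width 2; this decomposition certifies tw(G) ≤ 2. Since 2–1–10–4–2 is a cycle in G, G is not acyclic. Forests are exactly the graphs of treewidth ≤ 1, so tw(G) ≥ 2. Therefore the treewidth is 2.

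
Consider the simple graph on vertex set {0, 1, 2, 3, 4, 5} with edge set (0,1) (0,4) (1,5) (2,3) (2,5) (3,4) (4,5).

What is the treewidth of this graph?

2

A width-2 tree decomposition is:
Bags: B1 = {2, 3, 4}  B2 = {2, 4, 5}  B3 = {0, 4, 5}  B4 = {0, 1, 5}
Tree: B1–B2, B2–B3, B3–B4
Every bag has size at most 3, so the width is 3 − 1 = 2 and tw(G) ≤ 2. The edges 3–2–5–4–3 form a cycle, so G is not a tree and its treewidth is at least 2. Therefore the treewidth is 2.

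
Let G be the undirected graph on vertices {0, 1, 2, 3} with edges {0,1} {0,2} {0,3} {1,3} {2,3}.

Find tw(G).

A width-2 tree decomposition is:
Bags: B1 = {0, 1, 3}  B2 = {0, 2, 3}
Tree: B1–B2
The largest bag has 3 vertices, giving width 2; this decomposition certifies tw(G) ≤ 2. On the other hand G contains the 3-clique {0, 1, 3}. A clique must lie in a single bag of any decomposition, so no decomposition can have width below 2. Therefore the treewidth is 2.

2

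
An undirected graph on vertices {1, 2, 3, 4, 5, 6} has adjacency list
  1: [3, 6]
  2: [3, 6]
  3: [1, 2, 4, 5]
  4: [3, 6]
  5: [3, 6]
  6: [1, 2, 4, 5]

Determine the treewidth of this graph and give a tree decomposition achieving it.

Each bag holds 3 vertices, so the decomposition has width 2, which upper-bounds the treewidth. Since 1–6–5–3–1 is a cycle in G, G is not acyclic. Forests are exactly the graphs of treewidth ≤ 1, so tw(G) ≥ 2. Combining the bounds, tw(G) = 2.

Treewidth 2.
One such decomposition:
Bags: B1 = {1, 3, 6}  B2 = {3, 5, 6}  B3 = {3, 4, 6}  B4 = {2, 3, 6}
Tree: B1–B2, B2–B3, B3–B4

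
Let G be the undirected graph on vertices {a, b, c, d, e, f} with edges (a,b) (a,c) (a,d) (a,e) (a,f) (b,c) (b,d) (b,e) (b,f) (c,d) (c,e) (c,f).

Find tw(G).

3

A width-3 tree decomposition is:
Bags: B1 = {a, b, c, e}  B2 = {a, b, c, f}  B3 = {a, b, c, d}
Tree: B1–B2, B2–B3
The largest bag has 4 vertices, giving width 3; this decomposition certifies tw(G) ≤ 3. For the lower bound, the 4 vertices {a, b, c, d} are pairwise adjacent, and any tree decomposition puts a clique entirely inside one bag — forcing width ≥ 3. The upper and lower bounds meet at 3, so that is the treewidth.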